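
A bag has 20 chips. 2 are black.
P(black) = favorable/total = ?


P = 2/20 = 0.1000

P = 0.1000


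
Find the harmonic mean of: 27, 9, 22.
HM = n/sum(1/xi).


Sum of reciprocals = 1/27 + 1/9 + 1/22 = 0.193603
HM = 3/0.193603 = 15.4957

HM = 15.4957


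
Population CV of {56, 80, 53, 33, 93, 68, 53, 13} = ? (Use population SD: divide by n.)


Mean = 56.1250
SD = 23.6772
CV = (23.6772/56.1250)*100 = 42.1865%

CV = 42.1865%


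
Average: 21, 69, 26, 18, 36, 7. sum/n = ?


Sum = 21 + 69 + 26 + 18 + 36 + 7 = 177
n = 6
Mean = 177/6 = 29.5000

Mean = 29.5000


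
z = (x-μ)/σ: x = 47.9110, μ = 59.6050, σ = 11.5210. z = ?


z = (47.9110 - 59.6050)/11.5210
= -11.6940/11.5210
= -1.0150

z = -1.0150


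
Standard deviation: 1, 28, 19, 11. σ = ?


Mean = 14.7500
Variance = 99.1875
SD = sqrt(99.1875) = 9.9593

SD = 9.9593


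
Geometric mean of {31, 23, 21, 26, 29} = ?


Product = 31 × 23 × 21 × 26 × 29 = 11289642
GM = 11289642^(1/5) = 25.7357

GM = 25.7357


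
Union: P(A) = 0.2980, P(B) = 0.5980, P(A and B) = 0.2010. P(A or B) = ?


P(A∪B) = 0.2980 + 0.5980 - 0.2010
= 0.8960 - 0.2010
= 0.6950

P(A∪B) = 0.6950


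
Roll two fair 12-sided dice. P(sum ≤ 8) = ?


Total outcomes = 12×12 = 144
Favorable (sum ≤ 8): 28
P = 28/144 = 0.1944

P = 0.1944


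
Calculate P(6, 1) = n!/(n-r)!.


P(6,1) = 6!/5!
= 720/120
= 6

P(6,1) = 6


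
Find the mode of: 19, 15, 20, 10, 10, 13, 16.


Frequencies: 10:2, 13:1, 15:1, 16:1, 19:1, 20:1
Max frequency = 2
Mode = 10

Mode = 10


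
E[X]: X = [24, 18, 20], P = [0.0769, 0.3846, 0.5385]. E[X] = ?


E[X] = 24*0.0769 + 18*0.3846 + 20*0.5385
= 1.8456 + 6.9228 + 10.7700
= 19.5384

E[X] = 19.5384


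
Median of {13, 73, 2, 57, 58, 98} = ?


Sorted: 2, 13, 57, 58, 73, 98
n = 6 (even)
Middle values: 57 and 58
Median = (57+58)/2 = 57.5000

Median = 57.5000


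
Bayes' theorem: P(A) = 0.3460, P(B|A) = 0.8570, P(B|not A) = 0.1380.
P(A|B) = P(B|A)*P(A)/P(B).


P(B) = P(B|A)*P(A) + P(B|A')*P(A')
= 0.8570*0.3460 + 0.1380*0.6540
= 0.296522 + 0.090252 = 0.386774
P(A|B) = 0.296522/0.386774 = 0.7667

P(A|B) = 0.7667


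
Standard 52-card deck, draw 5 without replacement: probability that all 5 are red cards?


P(all red cards) = (26/52) × (25/51) × (24/50) × (23/49) × (22/48)
= 0.0253

P = 0.0253


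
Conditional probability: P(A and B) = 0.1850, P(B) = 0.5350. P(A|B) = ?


P(A|B) = 0.1850/0.5350 = 0.3458

P(A|B) = 0.3458


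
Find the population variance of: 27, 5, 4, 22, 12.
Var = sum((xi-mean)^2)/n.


Mean = 14.0000
Squared deviations: 169.0000, 81.0000, 100.0000, 64.0000, 4.0000
Sum = 418.0000
Variance = 418.0000/5 = 83.6000

Variance = 83.6000


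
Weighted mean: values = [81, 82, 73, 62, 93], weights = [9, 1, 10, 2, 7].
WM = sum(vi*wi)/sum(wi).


Numerator = 81*9 + 82*1 + 73*10 + 62*2 + 93*7 = 2316
Denominator = 9 + 1 + 10 + 2 + 7 = 29
WM = 2316/29 = 79.8621

WM = 79.8621


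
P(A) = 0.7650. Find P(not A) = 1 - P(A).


P(not A) = 1 - 0.7650 = 0.2350

P(not A) = 0.2350


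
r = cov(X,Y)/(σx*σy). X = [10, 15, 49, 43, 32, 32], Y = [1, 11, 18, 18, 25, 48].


Mean X = 30.1667, Mean Y = 20.1667
SD X = 13.921406, SD Y = 14.484666
Cov = 86.138889
r = 86.138889/(13.921406*14.484666) = 0.4272

r = 0.4272


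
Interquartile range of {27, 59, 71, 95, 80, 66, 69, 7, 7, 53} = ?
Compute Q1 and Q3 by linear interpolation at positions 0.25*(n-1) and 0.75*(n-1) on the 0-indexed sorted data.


Sorted: 7, 7, 27, 53, 59, 66, 69, 71, 80, 95
Q1 (25th %ile) = 33.5000
Q3 (75th %ile) = 70.5000
IQR = 70.5000 - 33.5000 = 37.0000

IQR = 37.0000


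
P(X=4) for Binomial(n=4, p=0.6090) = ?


C(4,4) = 1
p^4 = 0.137553
(1-p)^0 = 1.000000
P = 1 * 0.137553 * 1.000000 = 0.1376

P(X=4) = 0.1376


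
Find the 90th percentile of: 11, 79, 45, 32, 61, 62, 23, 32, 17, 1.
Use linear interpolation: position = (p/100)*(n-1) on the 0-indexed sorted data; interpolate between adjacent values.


Sorted: 1, 11, 17, 23, 32, 32, 45, 61, 62, 79
n = 10
Index = 90/100 * 9 = 8.1000
Lower = data[8] = 62, Upper = data[9] = 79
P90 = 62 + 0.1000*(17) = 63.7000

P90 = 63.7000


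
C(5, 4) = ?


C(5,4) = 5!/(4! × 1!)
= 120/(24 × 1)
= 5

C(5,4) = 5


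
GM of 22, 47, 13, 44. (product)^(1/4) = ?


Product = 22 × 47 × 13 × 44 = 591448
GM = 591448^(1/4) = 27.7319

GM = 27.7319


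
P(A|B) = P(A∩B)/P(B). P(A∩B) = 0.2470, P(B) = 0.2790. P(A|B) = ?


P(A|B) = 0.2470/0.2790 = 0.8853

P(A|B) = 0.8853


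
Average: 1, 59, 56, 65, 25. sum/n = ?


Sum = 1 + 59 + 56 + 65 + 25 = 206
n = 5
Mean = 206/5 = 41.2000

Mean = 41.2000


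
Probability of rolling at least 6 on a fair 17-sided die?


Favorable outcomes (roll ≥ 6): 12
Total outcomes = 17
P = 12/17 = 0.7059

P = 0.7059


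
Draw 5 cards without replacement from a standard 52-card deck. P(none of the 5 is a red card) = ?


P(no red cards) = (26/52) × (25/51) × (24/50) × (23/49) × (22/48)
= 0.0253

P = 0.0253


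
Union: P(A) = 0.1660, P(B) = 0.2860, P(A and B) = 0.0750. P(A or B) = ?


P(A∪B) = 0.1660 + 0.2860 - 0.0750
= 0.4520 - 0.0750
= 0.3770

P(A∪B) = 0.3770


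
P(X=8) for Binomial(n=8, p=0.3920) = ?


C(8,8) = 1
p^8 = 0.000558
(1-p)^0 = 1.000000
P = 1 * 0.000558 * 1.000000 = 0.0006

P(X=8) = 0.0006


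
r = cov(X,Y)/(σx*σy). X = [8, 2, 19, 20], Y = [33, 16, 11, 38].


Mean X = 12.2500, Mean Y = 24.5000
SD X = 7.562242, SD Y = 11.280514
Cov = 16.125000
r = 16.125000/(7.562242*11.280514) = 0.1890

r = 0.1890


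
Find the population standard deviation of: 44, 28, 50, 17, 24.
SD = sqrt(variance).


Mean = 32.6000
Variance = 154.2400
SD = sqrt(154.2400) = 12.4193

SD = 12.4193


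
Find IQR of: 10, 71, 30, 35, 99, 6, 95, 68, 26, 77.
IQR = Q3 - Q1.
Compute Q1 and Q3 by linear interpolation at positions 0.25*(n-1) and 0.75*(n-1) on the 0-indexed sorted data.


Sorted: 6, 10, 26, 30, 35, 68, 71, 77, 95, 99
Q1 (25th %ile) = 27.0000
Q3 (75th %ile) = 75.5000
IQR = 75.5000 - 27.0000 = 48.5000

IQR = 48.5000


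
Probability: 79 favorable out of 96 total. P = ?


P = 79/96 = 0.8229

P = 0.8229


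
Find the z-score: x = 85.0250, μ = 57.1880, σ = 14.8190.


z = (85.0250 - 57.1880)/14.8190
= 27.8370/14.8190
= 1.8785

z = 1.8785


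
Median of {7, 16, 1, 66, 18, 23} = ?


Sorted: 1, 7, 16, 18, 23, 66
n = 6 (even)
Middle values: 16 and 18
Median = (16+18)/2 = 17.0000

Median = 17.0000


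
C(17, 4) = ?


C(17,4) = 17!/(4! × 13!)
= 355687428096000/(24 × 6227020800)
= 2380

C(17,4) = 2380


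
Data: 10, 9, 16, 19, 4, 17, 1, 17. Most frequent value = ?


Frequencies: 1:1, 4:1, 9:1, 10:1, 16:1, 17:2, 19:1
Max frequency = 2
Mode = 17

Mode = 17


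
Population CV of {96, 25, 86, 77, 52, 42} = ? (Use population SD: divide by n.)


Mean = 63.0000
SD = 25.2323
CV = (25.2323/63.0000)*100 = 40.0512%

CV = 40.0512%


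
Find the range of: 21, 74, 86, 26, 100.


Max = 100, Min = 21
Range = 100 - 21 = 79

Range = 79


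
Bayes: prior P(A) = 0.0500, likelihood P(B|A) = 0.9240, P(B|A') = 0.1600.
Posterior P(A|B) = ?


P(B) = P(B|A)*P(A) + P(B|A')*P(A')
= 0.9240*0.0500 + 0.1600*0.9500
= 0.046200 + 0.152000 = 0.198200
P(A|B) = 0.046200/0.198200 = 0.2331

P(A|B) = 0.2331


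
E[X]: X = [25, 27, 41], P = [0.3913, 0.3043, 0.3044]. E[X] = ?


E[X] = 25*0.3913 + 27*0.3043 + 41*0.3044
= 9.7825 + 8.2161 + 12.4804
= 30.4790

E[X] = 30.4790


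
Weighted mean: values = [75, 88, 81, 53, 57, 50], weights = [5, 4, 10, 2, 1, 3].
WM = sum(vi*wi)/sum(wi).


Numerator = 75*5 + 88*4 + 81*10 + 53*2 + 57*1 + 50*3 = 1850
Denominator = 5 + 4 + 10 + 2 + 1 + 3 = 25
WM = 1850/25 = 74.0000

WM = 74.0000


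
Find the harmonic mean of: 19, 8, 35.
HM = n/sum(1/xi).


Sum of reciprocals = 1/19 + 1/8 + 1/35 = 0.206203
HM = 3/0.206203 = 14.5488

HM = 14.5488


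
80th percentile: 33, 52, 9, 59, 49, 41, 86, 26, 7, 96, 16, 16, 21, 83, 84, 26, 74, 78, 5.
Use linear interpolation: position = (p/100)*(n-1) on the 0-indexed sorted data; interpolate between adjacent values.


Sorted: 5, 7, 9, 16, 16, 21, 26, 26, 33, 41, 49, 52, 59, 74, 78, 83, 84, 86, 96
n = 19
Index = 80/100 * 18 = 14.4000
Lower = data[14] = 78, Upper = data[15] = 83
P80 = 78 + 0.4000*(5) = 80.0000

P80 = 80.0000


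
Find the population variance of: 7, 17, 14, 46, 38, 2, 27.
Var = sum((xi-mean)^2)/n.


Mean = 21.5714
Squared deviations: 212.3265, 20.8980, 57.3265, 596.7551, 269.8980, 383.0408, 29.4694
Sum = 1569.7143
Variance = 1569.7143/7 = 224.2449

Variance = 224.2449


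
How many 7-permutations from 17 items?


P(17,7) = 17!/10!
= 355687428096000/3628800
= 98017920

P(17,7) = 98017920


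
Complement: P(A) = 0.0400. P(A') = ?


P(not A) = 1 - 0.0400 = 0.9600

P(not A) = 0.9600


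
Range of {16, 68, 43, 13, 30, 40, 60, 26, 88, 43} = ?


Max = 88, Min = 13
Range = 88 - 13 = 75

Range = 75


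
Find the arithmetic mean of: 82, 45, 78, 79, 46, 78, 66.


Sum = 82 + 45 + 78 + 79 + 46 + 78 + 66 = 474
n = 7
Mean = 474/7 = 67.7143

Mean = 67.7143


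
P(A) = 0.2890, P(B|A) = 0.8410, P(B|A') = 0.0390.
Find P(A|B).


P(B) = P(B|A)*P(A) + P(B|A')*P(A')
= 0.8410*0.2890 + 0.0390*0.7110
= 0.243049 + 0.027729 = 0.270778
P(A|B) = 0.243049/0.270778 = 0.8976

P(A|B) = 0.8976


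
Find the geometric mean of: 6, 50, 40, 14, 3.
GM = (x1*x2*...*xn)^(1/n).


Product = 6 × 50 × 40 × 14 × 3 = 504000
GM = 504000^(1/5) = 13.8193

GM = 13.8193


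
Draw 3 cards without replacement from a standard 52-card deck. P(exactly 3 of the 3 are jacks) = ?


Hypergeometric: P(X=3) = C(4,3)·C(48,0) / C(52,3)
= 4 × 1 / 22100
= 4/22100 = 0.0002

P = 0.0002


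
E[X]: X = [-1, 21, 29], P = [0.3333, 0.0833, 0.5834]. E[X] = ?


E[X] = -1*0.3333 + 21*0.0833 + 29*0.5834
= -0.3333 + 1.7493 + 16.9186
= 18.3346

E[X] = 18.3346


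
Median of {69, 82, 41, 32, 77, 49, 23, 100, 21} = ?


Sorted: 21, 23, 32, 41, 49, 69, 77, 82, 100
n = 9 (odd)
Middle value = 49

Median = 49


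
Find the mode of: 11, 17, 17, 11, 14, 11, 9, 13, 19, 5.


Frequencies: 5:1, 9:1, 11:3, 13:1, 14:1, 17:2, 19:1
Max frequency = 3
Mode = 11

Mode = 11


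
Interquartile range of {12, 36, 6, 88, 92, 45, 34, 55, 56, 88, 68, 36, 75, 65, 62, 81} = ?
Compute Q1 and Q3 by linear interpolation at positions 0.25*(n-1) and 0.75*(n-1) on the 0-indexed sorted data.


Sorted: 6, 12, 34, 36, 36, 45, 55, 56, 62, 65, 68, 75, 81, 88, 88, 92
Q1 (25th %ile) = 36.0000
Q3 (75th %ile) = 76.5000
IQR = 76.5000 - 36.0000 = 40.5000

IQR = 40.5000


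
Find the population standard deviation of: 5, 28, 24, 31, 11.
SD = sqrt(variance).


Mean = 19.8000
Variance = 101.3600
SD = sqrt(101.3600) = 10.0678

SD = 10.0678


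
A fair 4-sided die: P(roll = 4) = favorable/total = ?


Favorable outcomes (roll = 4): 1
Total outcomes = 4
P = 1/4 = 0.2500

P = 0.2500


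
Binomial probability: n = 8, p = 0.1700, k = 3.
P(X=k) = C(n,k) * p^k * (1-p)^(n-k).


C(8,3) = 56
p^3 = 0.004913
(1-p)^5 = 0.393904
P = 56 * 0.004913 * 0.393904 = 0.1084

P(X=3) = 0.1084


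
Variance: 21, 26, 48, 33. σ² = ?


Mean = 32.0000
Squared deviations: 121.0000, 36.0000, 256.0000, 1.0000
Sum = 414.0000
Variance = 414.0000/4 = 103.5000

Variance = 103.5000


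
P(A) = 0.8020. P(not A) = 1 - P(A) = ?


P(not A) = 1 - 0.8020 = 0.1980

P(not A) = 0.1980


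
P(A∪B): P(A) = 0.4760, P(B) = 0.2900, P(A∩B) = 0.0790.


P(A∪B) = 0.4760 + 0.2900 - 0.0790
= 0.7660 - 0.0790
= 0.6870

P(A∪B) = 0.6870


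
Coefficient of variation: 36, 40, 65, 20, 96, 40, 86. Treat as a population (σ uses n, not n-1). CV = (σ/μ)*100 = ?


Mean = 54.7143
SD = 26.1245
CV = (26.1245/54.7143)*100 = 47.7471%

CV = 47.7471%


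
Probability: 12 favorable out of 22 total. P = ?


P = 12/22 = 0.5455

P = 0.5455


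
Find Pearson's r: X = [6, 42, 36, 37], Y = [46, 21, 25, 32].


Mean X = 30.2500, Mean Y = 31.0000
SD X = 14.184058, SD Y = 9.513149
Cov = -127.250000
r = -127.250000/(14.184058*9.513149) = -0.9430

r = -0.9430


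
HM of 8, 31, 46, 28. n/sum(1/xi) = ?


Sum of reciprocals = 1/8 + 1/31 + 1/46 + 1/28 = 0.214711
HM = 4/0.214711 = 18.6297

HM = 18.6297


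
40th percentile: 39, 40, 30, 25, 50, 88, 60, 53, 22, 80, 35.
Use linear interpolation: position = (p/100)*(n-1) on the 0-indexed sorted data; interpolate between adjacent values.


Sorted: 22, 25, 30, 35, 39, 40, 50, 53, 60, 80, 88
n = 11
Index = 40/100 * 10 = 4.0000
Lower = data[4] = 39, Upper = data[5] = 40
P40 = 39 + 0*(1) = 39.0000

P40 = 39.0000


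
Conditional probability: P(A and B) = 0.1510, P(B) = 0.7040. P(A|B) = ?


P(A|B) = 0.1510/0.7040 = 0.2145

P(A|B) = 0.2145


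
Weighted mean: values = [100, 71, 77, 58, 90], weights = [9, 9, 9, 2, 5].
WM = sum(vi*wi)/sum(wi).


Numerator = 100*9 + 71*9 + 77*9 + 58*2 + 90*5 = 2798
Denominator = 9 + 9 + 9 + 2 + 5 = 34
WM = 2798/34 = 82.2941

WM = 82.2941


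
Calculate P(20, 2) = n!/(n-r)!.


P(20,2) = 20!/18!
= 2432902008176640000/6402373705728000
= 380

P(20,2) = 380


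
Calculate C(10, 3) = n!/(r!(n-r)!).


C(10,3) = 10!/(3! × 7!)
= 3628800/(6 × 5040)
= 120

C(10,3) = 120


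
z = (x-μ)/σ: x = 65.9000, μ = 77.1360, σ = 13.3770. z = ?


z = (65.9000 - 77.1360)/13.3770
= -11.2360/13.3770
= -0.8399

z = -0.8399


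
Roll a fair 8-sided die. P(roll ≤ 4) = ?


Favorable outcomes (roll ≤ 4): 4
Total outcomes = 8
P = 4/8 = 0.5000

P = 0.5000


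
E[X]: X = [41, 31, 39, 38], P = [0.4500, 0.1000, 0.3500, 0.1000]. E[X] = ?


E[X] = 41*0.4500 + 31*0.1000 + 39*0.3500 + 38*0.1000
= 18.4500 + 3.1000 + 13.6500 + 3.8000
= 39.0000

E[X] = 39.0000


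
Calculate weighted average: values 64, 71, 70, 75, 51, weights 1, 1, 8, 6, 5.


Numerator = 64*1 + 71*1 + 70*8 + 75*6 + 51*5 = 1400
Denominator = 1 + 1 + 8 + 6 + 5 = 21
WM = 1400/21 = 66.6667

WM = 66.6667


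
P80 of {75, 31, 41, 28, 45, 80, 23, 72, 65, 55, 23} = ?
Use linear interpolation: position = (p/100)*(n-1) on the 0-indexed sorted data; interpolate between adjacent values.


Sorted: 23, 23, 28, 31, 41, 45, 55, 65, 72, 75, 80
n = 11
Index = 80/100 * 10 = 8.0000
Lower = data[8] = 72, Upper = data[9] = 75
P80 = 72 + 0*(3) = 72.0000

P80 = 72.0000


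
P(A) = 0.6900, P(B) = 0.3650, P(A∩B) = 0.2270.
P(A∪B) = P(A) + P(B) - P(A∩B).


P(A∪B) = 0.6900 + 0.3650 - 0.2270
= 1.0550 - 0.2270
= 0.8280

P(A∪B) = 0.8280


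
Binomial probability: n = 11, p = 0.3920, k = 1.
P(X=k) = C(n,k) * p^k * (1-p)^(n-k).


C(11,1) = 11
p^1 = 0.392000
(1-p)^10 = 0.006903
P = 11 * 0.392000 * 0.006903 = 0.0298

P(X=1) = 0.0298


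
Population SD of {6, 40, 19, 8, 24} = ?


Mean = 19.4000
Variance = 151.0400
SD = sqrt(151.0400) = 12.2898

SD = 12.2898


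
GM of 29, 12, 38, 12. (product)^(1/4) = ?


Product = 29 × 12 × 38 × 12 = 158688
GM = 158688^(1/4) = 19.9589

GM = 19.9589


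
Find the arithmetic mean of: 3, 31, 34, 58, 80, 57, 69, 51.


Sum = 3 + 31 + 34 + 58 + 80 + 57 + 69 + 51 = 383
n = 8
Mean = 383/8 = 47.8750

Mean = 47.8750


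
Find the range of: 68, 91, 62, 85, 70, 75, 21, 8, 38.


Max = 91, Min = 8
Range = 91 - 8 = 83

Range = 83


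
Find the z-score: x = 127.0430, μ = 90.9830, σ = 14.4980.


z = (127.0430 - 90.9830)/14.4980
= 36.0600/14.4980
= 2.4872

z = 2.4872


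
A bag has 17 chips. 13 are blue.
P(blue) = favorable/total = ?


P = 13/17 = 0.7647

P = 0.7647


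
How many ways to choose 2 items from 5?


C(5,2) = 5!/(2! × 3!)
= 120/(2 × 6)
= 10

C(5,2) = 10


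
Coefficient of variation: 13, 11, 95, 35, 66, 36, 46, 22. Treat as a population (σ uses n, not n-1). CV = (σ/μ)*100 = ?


Mean = 40.5000
SD = 26.6224
CV = (26.6224/40.5000)*100 = 65.7342%

CV = 65.7342%


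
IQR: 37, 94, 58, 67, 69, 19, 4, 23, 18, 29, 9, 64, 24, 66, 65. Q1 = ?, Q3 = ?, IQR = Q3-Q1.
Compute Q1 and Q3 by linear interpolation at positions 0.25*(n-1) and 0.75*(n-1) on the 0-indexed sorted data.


Sorted: 4, 9, 18, 19, 23, 24, 29, 37, 58, 64, 65, 66, 67, 69, 94
Q1 (25th %ile) = 21.0000
Q3 (75th %ile) = 65.5000
IQR = 65.5000 - 21.0000 = 44.5000

IQR = 44.5000


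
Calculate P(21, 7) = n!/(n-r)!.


P(21,7) = 21!/14!
= 51090942171709440000/87178291200
= 586051200

P(21,7) = 586051200


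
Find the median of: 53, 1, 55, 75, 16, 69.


Sorted: 1, 16, 53, 55, 69, 75
n = 6 (even)
Middle values: 53 and 55
Median = (53+55)/2 = 54.0000

Median = 54.0000


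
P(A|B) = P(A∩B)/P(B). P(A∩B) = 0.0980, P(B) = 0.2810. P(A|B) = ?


P(A|B) = 0.0980/0.2810 = 0.3488

P(A|B) = 0.3488


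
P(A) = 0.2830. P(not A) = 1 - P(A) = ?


P(not A) = 1 - 0.2830 = 0.7170

P(not A) = 0.7170


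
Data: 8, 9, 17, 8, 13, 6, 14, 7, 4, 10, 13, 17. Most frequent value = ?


Frequencies: 4:1, 6:1, 7:1, 8:2, 9:1, 10:1, 13:2, 14:1, 17:2
Max frequency = 2
Mode = 8, 13, 17

Mode = 8, 13, 17


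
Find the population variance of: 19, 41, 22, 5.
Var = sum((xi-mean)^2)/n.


Mean = 21.7500
Squared deviations: 7.5625, 370.5625, 0.0625, 280.5625
Sum = 658.7500
Variance = 658.7500/4 = 164.6875

Variance = 164.6875


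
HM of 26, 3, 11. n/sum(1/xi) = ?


Sum of reciprocals = 1/26 + 1/3 + 1/11 = 0.462704
HM = 3/0.462704 = 6.4836

HM = 6.4836


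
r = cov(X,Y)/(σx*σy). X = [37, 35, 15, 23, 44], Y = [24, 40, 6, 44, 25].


Mean X = 30.8000, Mean Y = 27.8000
SD X = 10.400000, SD Y = 13.481840
Cov = 41.760000
r = 41.760000/(10.400000*13.481840) = 0.2978

r = 0.2978


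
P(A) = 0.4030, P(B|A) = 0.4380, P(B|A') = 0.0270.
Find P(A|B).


P(B) = P(B|A)*P(A) + P(B|A')*P(A')
= 0.4380*0.4030 + 0.0270*0.5970
= 0.176514 + 0.016119 = 0.192633
P(A|B) = 0.176514/0.192633 = 0.9163

P(A|B) = 0.9163


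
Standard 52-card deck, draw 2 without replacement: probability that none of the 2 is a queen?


P(no queens) = (48/52) × (47/51)
= 0.8507

P = 0.8507


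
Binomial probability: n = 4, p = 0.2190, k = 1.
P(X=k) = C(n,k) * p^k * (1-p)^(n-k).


C(4,1) = 4
p^1 = 0.219000
(1-p)^3 = 0.476380
P = 4 * 0.219000 * 0.476380 = 0.4173

P(X=1) = 0.4173


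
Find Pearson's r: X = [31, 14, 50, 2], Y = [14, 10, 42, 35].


Mean X = 24.2500, Mean Y = 25.2500
SD X = 18.088325, SD Y = 13.553136
Cov = 73.687500
r = 73.687500/(18.088325*13.553136) = 0.3006

r = 0.3006


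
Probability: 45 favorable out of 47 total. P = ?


P = 45/47 = 0.9574

P = 0.9574


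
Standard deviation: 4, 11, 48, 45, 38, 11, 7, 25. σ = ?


Mean = 23.6250
Variance = 279.9844
SD = sqrt(279.9844) = 16.7327

SD = 16.7327


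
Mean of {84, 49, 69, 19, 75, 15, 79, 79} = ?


Sum = 84 + 49 + 69 + 19 + 75 + 15 + 79 + 79 = 469
n = 8
Mean = 469/8 = 58.6250

Mean = 58.6250


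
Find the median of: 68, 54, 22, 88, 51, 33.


Sorted: 22, 33, 51, 54, 68, 88
n = 6 (even)
Middle values: 51 and 54
Median = (51+54)/2 = 52.5000

Median = 52.5000


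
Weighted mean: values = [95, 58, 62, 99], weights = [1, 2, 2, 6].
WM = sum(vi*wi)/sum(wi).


Numerator = 95*1 + 58*2 + 62*2 + 99*6 = 929
Denominator = 1 + 2 + 2 + 6 = 11
WM = 929/11 = 84.4545

WM = 84.4545


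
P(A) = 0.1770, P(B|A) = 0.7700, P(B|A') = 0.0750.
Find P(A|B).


P(B) = P(B|A)*P(A) + P(B|A')*P(A')
= 0.7700*0.1770 + 0.0750*0.8230
= 0.136290 + 0.061725 = 0.198015
P(A|B) = 0.136290/0.198015 = 0.6883

P(A|B) = 0.6883


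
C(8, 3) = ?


C(8,3) = 8!/(3! × 5!)
= 40320/(6 × 120)
= 56

C(8,3) = 56


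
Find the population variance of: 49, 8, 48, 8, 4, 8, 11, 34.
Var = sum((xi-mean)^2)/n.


Mean = 21.2500
Squared deviations: 770.0625, 175.5625, 715.5625, 175.5625, 297.5625, 175.5625, 105.0625, 162.5625
Sum = 2577.5000
Variance = 2577.5000/8 = 322.1875

Variance = 322.1875


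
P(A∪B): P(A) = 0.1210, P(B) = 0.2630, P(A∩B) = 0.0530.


P(A∪B) = 0.1210 + 0.2630 - 0.0530
= 0.3840 - 0.0530
= 0.3310

P(A∪B) = 0.3310


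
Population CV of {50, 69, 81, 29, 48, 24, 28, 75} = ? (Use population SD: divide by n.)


Mean = 50.5000
SD = 21.0654
CV = (21.0654/50.5000)*100 = 41.7136%

CV = 41.7136%


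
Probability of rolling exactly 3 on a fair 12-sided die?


Favorable outcomes (roll = 3): 1
Total outcomes = 12
P = 1/12 = 0.0833

P = 0.0833


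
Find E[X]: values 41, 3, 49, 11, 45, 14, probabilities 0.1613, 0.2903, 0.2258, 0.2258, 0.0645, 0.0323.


E[X] = 41*0.1613 + 3*0.2903 + 49*0.2258 + 11*0.2258 + 45*0.0645 + 14*0.0323
= 6.6133 + 0.8709 + 11.0642 + 2.4838 + 2.9025 + 0.4522
= 24.3869

E[X] = 24.3869


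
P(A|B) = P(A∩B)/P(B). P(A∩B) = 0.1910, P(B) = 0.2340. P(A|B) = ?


P(A|B) = 0.1910/0.2340 = 0.8162

P(A|B) = 0.8162


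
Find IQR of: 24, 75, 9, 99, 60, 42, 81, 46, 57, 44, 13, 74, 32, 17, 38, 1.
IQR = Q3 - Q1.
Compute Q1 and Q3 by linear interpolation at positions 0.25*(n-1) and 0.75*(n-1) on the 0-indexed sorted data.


Sorted: 1, 9, 13, 17, 24, 32, 38, 42, 44, 46, 57, 60, 74, 75, 81, 99
Q1 (25th %ile) = 22.2500
Q3 (75th %ile) = 63.5000
IQR = 63.5000 - 22.2500 = 41.2500

IQR = 41.2500


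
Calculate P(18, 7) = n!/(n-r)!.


P(18,7) = 18!/11!
= 6402373705728000/39916800
= 160392960

P(18,7) = 160392960


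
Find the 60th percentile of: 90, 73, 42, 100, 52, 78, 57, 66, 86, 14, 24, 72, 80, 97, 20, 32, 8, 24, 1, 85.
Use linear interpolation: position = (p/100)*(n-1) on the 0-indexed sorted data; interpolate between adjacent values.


Sorted: 1, 8, 14, 20, 24, 24, 32, 42, 52, 57, 66, 72, 73, 78, 80, 85, 86, 90, 97, 100
n = 20
Index = 60/100 * 19 = 11.4000
Lower = data[11] = 72, Upper = data[12] = 73
P60 = 72 + 0.4000*(1) = 72.4000

P60 = 72.4000


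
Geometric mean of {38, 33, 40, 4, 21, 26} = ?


Product = 38 × 33 × 40 × 4 × 21 × 26 = 109549440
GM = 109549440^(1/6) = 21.8743

GM = 21.8743


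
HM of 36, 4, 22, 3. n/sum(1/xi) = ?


Sum of reciprocals = 1/36 + 1/4 + 1/22 + 1/3 = 0.656566
HM = 4/0.656566 = 6.0923

HM = 6.0923


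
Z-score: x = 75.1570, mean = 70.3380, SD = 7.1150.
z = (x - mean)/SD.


z = (75.1570 - 70.3380)/7.1150
= 4.8190/7.1150
= 0.6773

z = 0.6773


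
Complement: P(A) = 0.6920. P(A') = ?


P(not A) = 1 - 0.6920 = 0.3080

P(not A) = 0.3080


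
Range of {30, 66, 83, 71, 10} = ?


Max = 83, Min = 10
Range = 83 - 10 = 73

Range = 73


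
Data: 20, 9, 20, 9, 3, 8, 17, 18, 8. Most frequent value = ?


Frequencies: 3:1, 8:2, 9:2, 17:1, 18:1, 20:2
Max frequency = 2
Mode = 8, 9, 20

Mode = 8, 9, 20


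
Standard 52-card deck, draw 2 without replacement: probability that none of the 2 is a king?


P(no kings) = (48/52) × (47/51)
= 0.8507

P = 0.8507


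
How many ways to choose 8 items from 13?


C(13,8) = 13!/(8! × 5!)
= 6227020800/(40320 × 120)
= 1287

C(13,8) = 1287


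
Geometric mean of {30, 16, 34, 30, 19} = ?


Product = 30 × 16 × 34 × 30 × 19 = 9302400
GM = 9302400^(1/5) = 24.7582

GM = 24.7582


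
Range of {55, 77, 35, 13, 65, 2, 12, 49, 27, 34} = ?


Max = 77, Min = 2
Range = 77 - 2 = 75

Range = 75


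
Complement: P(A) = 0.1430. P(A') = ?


P(not A) = 1 - 0.1430 = 0.8570

P(not A) = 0.8570


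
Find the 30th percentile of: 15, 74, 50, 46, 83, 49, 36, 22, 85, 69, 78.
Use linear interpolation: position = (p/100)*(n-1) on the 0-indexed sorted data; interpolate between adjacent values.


Sorted: 15, 22, 36, 46, 49, 50, 69, 74, 78, 83, 85
n = 11
Index = 30/100 * 10 = 3.0000
Lower = data[3] = 46, Upper = data[4] = 49
P30 = 46 + 0*(3) = 46.0000

P30 = 46.0000


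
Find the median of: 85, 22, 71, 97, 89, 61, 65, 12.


Sorted: 12, 22, 61, 65, 71, 85, 89, 97
n = 8 (even)
Middle values: 65 and 71
Median = (65+71)/2 = 68.0000

Median = 68.0000


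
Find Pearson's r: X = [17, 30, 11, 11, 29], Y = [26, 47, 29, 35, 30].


Mean X = 19.6000, Mean Y = 33.4000
SD X = 8.380931, SD Y = 7.391887
Cov = 30.560000
r = 30.560000/(8.380931*7.391887) = 0.4933

r = 0.4933


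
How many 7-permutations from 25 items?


P(25,7) = 25!/18!
= 15511210043330985984000000/6402373705728000
= 2422728000

P(25,7) = 2422728000


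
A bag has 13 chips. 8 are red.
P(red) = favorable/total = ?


P = 8/13 = 0.6154

P = 0.6154


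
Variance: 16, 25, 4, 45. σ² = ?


Mean = 22.5000
Squared deviations: 42.2500, 6.2500, 342.2500, 506.2500
Sum = 897.0000
Variance = 897.0000/4 = 224.2500

Variance = 224.2500


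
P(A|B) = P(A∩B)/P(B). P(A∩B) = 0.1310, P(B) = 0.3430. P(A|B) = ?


P(A|B) = 0.1310/0.3430 = 0.3819

P(A|B) = 0.3819


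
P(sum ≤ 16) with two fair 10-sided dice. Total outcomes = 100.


Total outcomes = 10×10 = 100
Favorable (sum ≤ 16): 90
P = 90/100 = 0.9000

P = 0.9000


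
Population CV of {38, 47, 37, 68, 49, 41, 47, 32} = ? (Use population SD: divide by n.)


Mean = 44.8750
SD = 10.3131
CV = (10.3131/44.8750)*100 = 22.9818%

CV = 22.9818%


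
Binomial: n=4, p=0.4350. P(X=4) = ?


C(4,4) = 1
p^4 = 0.035806
(1-p)^0 = 1.000000
P = 1 * 0.035806 * 1.000000 = 0.0358

P(X=4) = 0.0358


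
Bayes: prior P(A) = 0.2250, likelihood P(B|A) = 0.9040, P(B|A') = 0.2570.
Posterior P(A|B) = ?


P(B) = P(B|A)*P(A) + P(B|A')*P(A')
= 0.9040*0.2250 + 0.2570*0.7750
= 0.203400 + 0.199175 = 0.402575
P(A|B) = 0.203400/0.402575 = 0.5052

P(A|B) = 0.5052


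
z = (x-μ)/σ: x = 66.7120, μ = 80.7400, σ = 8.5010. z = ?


z = (66.7120 - 80.7400)/8.5010
= -14.0280/8.5010
= -1.6502

z = -1.6502


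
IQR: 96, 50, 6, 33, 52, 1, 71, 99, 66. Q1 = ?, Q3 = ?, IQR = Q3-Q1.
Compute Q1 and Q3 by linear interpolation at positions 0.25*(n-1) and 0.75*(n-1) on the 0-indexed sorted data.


Sorted: 1, 6, 33, 50, 52, 66, 71, 96, 99
Q1 (25th %ile) = 33.0000
Q3 (75th %ile) = 71.0000
IQR = 71.0000 - 33.0000 = 38.0000

IQR = 38.0000


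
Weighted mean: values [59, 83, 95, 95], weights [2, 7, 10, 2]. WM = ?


Numerator = 59*2 + 83*7 + 95*10 + 95*2 = 1839
Denominator = 2 + 7 + 10 + 2 = 21
WM = 1839/21 = 87.5714

WM = 87.5714


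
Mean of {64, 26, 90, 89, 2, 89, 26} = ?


Sum = 64 + 26 + 90 + 89 + 2 + 89 + 26 = 386
n = 7
Mean = 386/7 = 55.1429

Mean = 55.1429


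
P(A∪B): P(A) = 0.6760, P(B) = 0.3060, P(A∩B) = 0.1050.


P(A∪B) = 0.6760 + 0.3060 - 0.1050
= 0.9820 - 0.1050
= 0.8770

P(A∪B) = 0.8770


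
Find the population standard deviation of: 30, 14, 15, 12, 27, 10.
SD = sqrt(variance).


Mean = 18.0000
Variance = 58.3333
SD = sqrt(58.3333) = 7.6376

SD = 7.6376


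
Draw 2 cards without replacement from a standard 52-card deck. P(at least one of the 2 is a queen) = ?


P(at least one) = 1 - P(none)
P(none) = (48/52) × (47/51) = 0.850679
P(at least one) = 1 - 0.850679 = 0.1493

P = 0.1493


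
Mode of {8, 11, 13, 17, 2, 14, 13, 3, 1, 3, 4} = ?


Frequencies: 1:1, 2:1, 3:2, 4:1, 8:1, 11:1, 13:2, 14:1, 17:1
Max frequency = 2
Mode = 3, 13

Mode = 3, 13


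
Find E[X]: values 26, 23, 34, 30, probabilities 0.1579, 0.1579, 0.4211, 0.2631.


E[X] = 26*0.1579 + 23*0.1579 + 34*0.4211 + 30*0.2631
= 4.1054 + 3.6317 + 14.3174 + 7.8930
= 29.9475

E[X] = 29.9475


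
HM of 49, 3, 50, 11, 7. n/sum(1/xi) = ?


Sum of reciprocals = 1/49 + 1/3 + 1/50 + 1/11 + 1/7 = 0.607508
HM = 5/0.607508 = 8.2303

HM = 8.2303


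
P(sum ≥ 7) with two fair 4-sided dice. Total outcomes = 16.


Total outcomes = 4×4 = 16
Favorable (sum ≥ 7): 3
P = 3/16 = 0.1875

P = 0.1875


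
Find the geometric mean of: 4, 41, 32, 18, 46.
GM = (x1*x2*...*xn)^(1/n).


Product = 4 × 41 × 32 × 18 × 46 = 4345344
GM = 4345344^(1/5) = 21.2620

GM = 21.2620


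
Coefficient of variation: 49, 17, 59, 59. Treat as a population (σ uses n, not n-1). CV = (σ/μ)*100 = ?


Mean = 46.0000
SD = 17.2337
CV = (17.2337/46.0000)*100 = 37.4645%

CV = 37.4645%


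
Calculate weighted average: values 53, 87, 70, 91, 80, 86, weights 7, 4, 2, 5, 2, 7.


Numerator = 53*7 + 87*4 + 70*2 + 91*5 + 80*2 + 86*7 = 2076
Denominator = 7 + 4 + 2 + 5 + 2 + 7 = 27
WM = 2076/27 = 76.8889

WM = 76.8889


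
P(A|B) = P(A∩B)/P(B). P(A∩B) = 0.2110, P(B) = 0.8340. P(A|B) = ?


P(A|B) = 0.2110/0.8340 = 0.2530

P(A|B) = 0.2530


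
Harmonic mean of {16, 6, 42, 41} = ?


Sum of reciprocals = 1/16 + 1/6 + 1/42 + 1/41 = 0.277366
HM = 4/0.277366 = 14.4214

HM = 14.4214


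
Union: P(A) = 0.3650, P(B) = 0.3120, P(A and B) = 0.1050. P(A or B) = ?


P(A∪B) = 0.3650 + 0.3120 - 0.1050
= 0.6770 - 0.1050
= 0.5720

P(A∪B) = 0.5720


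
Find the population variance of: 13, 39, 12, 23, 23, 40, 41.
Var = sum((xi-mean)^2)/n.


Mean = 27.2857
Squared deviations: 204.0816, 137.2245, 233.6531, 18.3673, 18.3673, 161.6531, 188.0816
Sum = 961.4286
Variance = 961.4286/7 = 137.3469

Variance = 137.3469


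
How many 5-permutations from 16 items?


P(16,5) = 16!/11!
= 20922789888000/39916800
= 524160

P(16,5) = 524160


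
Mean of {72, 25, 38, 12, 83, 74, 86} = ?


Sum = 72 + 25 + 38 + 12 + 83 + 74 + 86 = 390
n = 7
Mean = 390/7 = 55.7143

Mean = 55.7143


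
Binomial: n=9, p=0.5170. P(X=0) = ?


C(9,0) = 1
p^0 = 1.000000
(1-p)^9 = 0.001431
P = 1 * 1.000000 * 0.001431 = 0.0014

P(X=0) = 0.0014


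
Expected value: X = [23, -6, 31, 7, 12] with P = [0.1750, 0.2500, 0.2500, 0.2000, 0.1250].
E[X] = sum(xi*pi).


E[X] = 23*0.1750 - 6*0.2500 + 31*0.2500 + 7*0.2000 + 12*0.1250
= 4.0250 - 1.5000 + 7.7500 + 1.4000 + 1.5000
= 13.1750

E[X] = 13.1750


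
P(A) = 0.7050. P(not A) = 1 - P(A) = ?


P(not A) = 1 - 0.7050 = 0.2950

P(not A) = 0.2950


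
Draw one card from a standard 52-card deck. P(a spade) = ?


13 spades in 52 cards
P = 13/52 = 0.2500

P = 0.2500


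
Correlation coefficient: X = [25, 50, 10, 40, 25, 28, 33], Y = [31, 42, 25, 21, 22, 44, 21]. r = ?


Mean X = 30.1429, Mean Y = 29.4286
SD X = 11.728215, SD Y = 9.178502
Cov = 32.938776
r = 32.938776/(11.728215*9.178502) = 0.3060

r = 0.3060


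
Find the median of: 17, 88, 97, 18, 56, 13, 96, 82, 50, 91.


Sorted: 13, 17, 18, 50, 56, 82, 88, 91, 96, 97
n = 10 (even)
Middle values: 56 and 82
Median = (56+82)/2 = 69.0000

Median = 69.0000


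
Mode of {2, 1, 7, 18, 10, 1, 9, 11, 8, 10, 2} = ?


Frequencies: 1:2, 2:2, 7:1, 8:1, 9:1, 10:2, 11:1, 18:1
Max frequency = 2
Mode = 1, 2, 10

Mode = 1, 2, 10


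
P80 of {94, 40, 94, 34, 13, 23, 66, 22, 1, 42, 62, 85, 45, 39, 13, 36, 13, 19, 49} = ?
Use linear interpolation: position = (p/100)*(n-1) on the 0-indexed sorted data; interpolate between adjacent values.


Sorted: 1, 13, 13, 13, 19, 22, 23, 34, 36, 39, 40, 42, 45, 49, 62, 66, 85, 94, 94
n = 19
Index = 80/100 * 18 = 14.4000
Lower = data[14] = 62, Upper = data[15] = 66
P80 = 62 + 0.4000*(4) = 63.6000

P80 = 63.6000


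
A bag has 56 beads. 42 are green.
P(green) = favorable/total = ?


P = 42/56 = 0.7500

P = 0.7500


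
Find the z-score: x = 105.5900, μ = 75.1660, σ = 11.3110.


z = (105.5900 - 75.1660)/11.3110
= 30.4240/11.3110
= 2.6898

z = 2.6898


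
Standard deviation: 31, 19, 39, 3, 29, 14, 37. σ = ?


Mean = 24.5714
Variance = 147.3878
SD = sqrt(147.3878) = 12.1403

SD = 12.1403


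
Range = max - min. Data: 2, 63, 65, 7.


Max = 65, Min = 2
Range = 65 - 2 = 63

Range = 63


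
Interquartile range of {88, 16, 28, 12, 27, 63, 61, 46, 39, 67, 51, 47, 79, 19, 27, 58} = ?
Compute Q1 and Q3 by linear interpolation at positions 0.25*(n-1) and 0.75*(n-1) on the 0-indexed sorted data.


Sorted: 12, 16, 19, 27, 27, 28, 39, 46, 47, 51, 58, 61, 63, 67, 79, 88
Q1 (25th %ile) = 27.0000
Q3 (75th %ile) = 61.5000
IQR = 61.5000 - 27.0000 = 34.5000

IQR = 34.5000


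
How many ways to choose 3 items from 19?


C(19,3) = 19!/(3! × 16!)
= 121645100408832000/(6 × 20922789888000)
= 969

C(19,3) = 969


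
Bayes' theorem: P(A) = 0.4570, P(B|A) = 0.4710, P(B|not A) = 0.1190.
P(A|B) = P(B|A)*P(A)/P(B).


P(B) = P(B|A)*P(A) + P(B|A')*P(A')
= 0.4710*0.4570 + 0.1190*0.5430
= 0.215247 + 0.064617 = 0.279864
P(A|B) = 0.215247/0.279864 = 0.7691

P(A|B) = 0.7691


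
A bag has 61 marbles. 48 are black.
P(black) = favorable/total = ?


P = 48/61 = 0.7869

P = 0.7869


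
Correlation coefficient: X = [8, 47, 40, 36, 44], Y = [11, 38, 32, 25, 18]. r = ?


Mean X = 35.0000, Mean Y = 24.8000
SD X = 14.000000, SD Y = 9.620811
Cov = 101.200000
r = 101.200000/(14.000000*9.620811) = 0.7513

r = 0.7513


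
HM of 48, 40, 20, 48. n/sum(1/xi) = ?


Sum of reciprocals = 1/48 + 1/40 + 1/20 + 1/48 = 0.116667
HM = 4/0.116667 = 34.2857

HM = 34.2857


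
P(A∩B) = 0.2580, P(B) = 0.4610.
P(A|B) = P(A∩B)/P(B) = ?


P(A|B) = 0.2580/0.4610 = 0.5597

P(A|B) = 0.5597


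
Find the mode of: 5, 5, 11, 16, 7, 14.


Frequencies: 5:2, 7:1, 11:1, 14:1, 16:1
Max frequency = 2
Mode = 5

Mode = 5


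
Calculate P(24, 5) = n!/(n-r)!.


P(24,5) = 24!/19!
= 620448401733239439360000/121645100408832000
= 5100480

P(24,5) = 5100480


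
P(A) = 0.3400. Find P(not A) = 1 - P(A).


P(not A) = 1 - 0.3400 = 0.6600

P(not A) = 0.6600


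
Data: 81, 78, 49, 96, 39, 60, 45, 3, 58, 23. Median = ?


Sorted: 3, 23, 39, 45, 49, 58, 60, 78, 81, 96
n = 10 (even)
Middle values: 49 and 58
Median = (49+58)/2 = 53.5000

Median = 53.5000


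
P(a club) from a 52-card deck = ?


13 clubs in 52 cards
P = 13/52 = 0.2500

P = 0.2500


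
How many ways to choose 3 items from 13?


C(13,3) = 13!/(3! × 10!)
= 6227020800/(6 × 3628800)
= 286

C(13,3) = 286


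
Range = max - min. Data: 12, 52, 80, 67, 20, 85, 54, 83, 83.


Max = 85, Min = 12
Range = 85 - 12 = 73

Range = 73


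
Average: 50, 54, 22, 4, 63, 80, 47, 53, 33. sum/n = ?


Sum = 50 + 54 + 22 + 4 + 63 + 80 + 47 + 53 + 33 = 406
n = 9
Mean = 406/9 = 45.1111

Mean = 45.1111


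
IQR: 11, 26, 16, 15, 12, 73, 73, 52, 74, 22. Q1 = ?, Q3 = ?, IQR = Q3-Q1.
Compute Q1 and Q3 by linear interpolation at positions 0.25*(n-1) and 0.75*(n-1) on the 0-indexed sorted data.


Sorted: 11, 12, 15, 16, 22, 26, 52, 73, 73, 74
Q1 (25th %ile) = 15.2500
Q3 (75th %ile) = 67.7500
IQR = 67.7500 - 15.2500 = 52.5000

IQR = 52.5000


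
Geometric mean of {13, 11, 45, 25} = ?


Product = 13 × 11 × 45 × 25 = 160875
GM = 160875^(1/4) = 20.0273

GM = 20.0273


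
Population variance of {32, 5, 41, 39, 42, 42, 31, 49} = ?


Mean = 35.1250
Squared deviations: 9.7656, 907.5156, 34.5156, 15.0156, 47.2656, 47.2656, 17.0156, 192.5156
Sum = 1270.8750
Variance = 1270.8750/8 = 158.8594

Variance = 158.8594


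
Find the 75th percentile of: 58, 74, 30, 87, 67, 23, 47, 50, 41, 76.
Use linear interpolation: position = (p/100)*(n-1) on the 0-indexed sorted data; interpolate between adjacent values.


Sorted: 23, 30, 41, 47, 50, 58, 67, 74, 76, 87
n = 10
Index = 75/100 * 9 = 6.7500
Lower = data[6] = 67, Upper = data[7] = 74
P75 = 67 + 0.7500*(7) = 72.2500

P75 = 72.2500


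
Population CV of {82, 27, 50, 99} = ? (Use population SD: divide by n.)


Mean = 64.5000
SD = 27.8971
CV = (27.8971/64.5000)*100 = 43.2514%

CV = 43.2514%


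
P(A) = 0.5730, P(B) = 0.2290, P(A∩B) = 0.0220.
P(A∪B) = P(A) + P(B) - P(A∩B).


P(A∪B) = 0.5730 + 0.2290 - 0.0220
= 0.8020 - 0.0220
= 0.7800

P(A∪B) = 0.7800


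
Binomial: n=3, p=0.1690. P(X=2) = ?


C(3,2) = 3
p^2 = 0.028561
(1-p)^1 = 0.831000
P = 3 * 0.028561 * 0.831000 = 0.0712

P(X=2) = 0.0712


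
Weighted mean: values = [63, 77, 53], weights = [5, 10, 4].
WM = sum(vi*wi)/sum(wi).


Numerator = 63*5 + 77*10 + 53*4 = 1297
Denominator = 5 + 10 + 4 = 19
WM = 1297/19 = 68.2632

WM = 68.2632


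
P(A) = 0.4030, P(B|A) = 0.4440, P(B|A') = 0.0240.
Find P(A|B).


P(B) = P(B|A)*P(A) + P(B|A')*P(A')
= 0.4440*0.4030 + 0.0240*0.5970
= 0.178932 + 0.014328 = 0.193260
P(A|B) = 0.178932/0.193260 = 0.9259

P(A|B) = 0.9259


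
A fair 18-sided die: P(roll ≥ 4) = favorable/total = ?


Favorable outcomes (roll ≥ 4): 15
Total outcomes = 18
P = 15/18 = 0.8333

P = 0.8333


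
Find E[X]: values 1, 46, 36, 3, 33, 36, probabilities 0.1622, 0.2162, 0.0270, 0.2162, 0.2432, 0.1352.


E[X] = 1*0.1622 + 46*0.2162 + 36*0.0270 + 3*0.2162 + 33*0.2432 + 36*0.1352
= 0.1622 + 9.9452 + 0.9720 + 0.6486 + 8.0256 + 4.8672
= 24.6208

E[X] = 24.6208


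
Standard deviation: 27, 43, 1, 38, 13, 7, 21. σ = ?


Mean = 21.4286
Variance = 209.6735
SD = sqrt(209.6735) = 14.4801

SD = 14.4801


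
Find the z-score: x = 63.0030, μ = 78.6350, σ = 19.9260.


z = (63.0030 - 78.6350)/19.9260
= -15.6320/19.9260
= -0.7845

z = -0.7845


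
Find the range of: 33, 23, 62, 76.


Max = 76, Min = 23
Range = 76 - 23 = 53

Range = 53


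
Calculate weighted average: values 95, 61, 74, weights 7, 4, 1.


Numerator = 95*7 + 61*4 + 74*1 = 983
Denominator = 7 + 4 + 1 = 12
WM = 983/12 = 81.9167

WM = 81.9167


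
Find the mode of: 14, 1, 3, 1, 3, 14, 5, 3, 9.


Frequencies: 1:2, 3:3, 5:1, 9:1, 14:2
Max frequency = 3
Mode = 3

Mode = 3


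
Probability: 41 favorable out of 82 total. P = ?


P = 41/82 = 0.5000

P = 0.5000


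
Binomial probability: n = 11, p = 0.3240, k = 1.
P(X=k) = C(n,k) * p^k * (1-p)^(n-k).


C(11,1) = 11
p^1 = 0.324000
(1-p)^10 = 0.019928
P = 11 * 0.324000 * 0.019928 = 0.0710

P(X=1) = 0.0710


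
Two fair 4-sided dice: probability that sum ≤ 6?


Total outcomes = 4×4 = 16
Favorable (sum ≤ 6): 13
P = 13/16 = 0.8125

P = 0.8125


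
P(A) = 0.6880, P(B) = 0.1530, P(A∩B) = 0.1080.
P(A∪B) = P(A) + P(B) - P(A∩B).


P(A∪B) = 0.6880 + 0.1530 - 0.1080
= 0.8410 - 0.1080
= 0.7330

P(A∪B) = 0.7330


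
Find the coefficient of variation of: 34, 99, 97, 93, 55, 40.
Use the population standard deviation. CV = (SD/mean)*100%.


Mean = 69.6667
SD = 27.4449
CV = (27.4449/69.6667)*100 = 39.3946%

CV = 39.3946%


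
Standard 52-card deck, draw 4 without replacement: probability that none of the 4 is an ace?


P(no aces) = (48/52) × (47/51) × (46/50) × (45/49)
= 0.7187

P = 0.7187


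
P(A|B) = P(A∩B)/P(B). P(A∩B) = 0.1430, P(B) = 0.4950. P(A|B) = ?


P(A|B) = 0.1430/0.4950 = 0.2889

P(A|B) = 0.2889


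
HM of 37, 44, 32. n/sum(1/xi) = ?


Sum of reciprocals = 1/37 + 1/44 + 1/32 = 0.081004
HM = 3/0.081004 = 37.0351

HM = 37.0351


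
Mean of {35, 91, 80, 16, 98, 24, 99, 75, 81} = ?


Sum = 35 + 91 + 80 + 16 + 98 + 24 + 99 + 75 + 81 = 599
n = 9
Mean = 599/9 = 66.5556

Mean = 66.5556


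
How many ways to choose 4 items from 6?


C(6,4) = 6!/(4! × 2!)
= 720/(24 × 2)
= 15

C(6,4) = 15


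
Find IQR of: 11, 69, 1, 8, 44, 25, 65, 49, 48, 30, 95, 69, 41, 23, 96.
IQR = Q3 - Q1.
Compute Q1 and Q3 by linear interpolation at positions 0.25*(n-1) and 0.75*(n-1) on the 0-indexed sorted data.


Sorted: 1, 8, 11, 23, 25, 30, 41, 44, 48, 49, 65, 69, 69, 95, 96
Q1 (25th %ile) = 24.0000
Q3 (75th %ile) = 67.0000
IQR = 67.0000 - 24.0000 = 43.0000

IQR = 43.0000


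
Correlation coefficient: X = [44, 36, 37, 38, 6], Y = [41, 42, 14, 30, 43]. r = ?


Mean X = 32.2000, Mean Y = 34.0000
SD X = 13.392535, SD Y = 11.045361
Cov = -48.400000
r = -48.400000/(13.392535*11.045361) = -0.3272

r = -0.3272


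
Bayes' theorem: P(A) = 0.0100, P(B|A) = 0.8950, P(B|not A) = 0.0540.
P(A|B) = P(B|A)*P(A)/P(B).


P(B) = P(B|A)*P(A) + P(B|A')*P(A')
= 0.8950*0.0100 + 0.0540*0.9900
= 0.008950 + 0.053460 = 0.062410
P(A|B) = 0.008950/0.062410 = 0.1434

P(A|B) = 0.1434


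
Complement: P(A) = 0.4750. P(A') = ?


P(not A) = 1 - 0.4750 = 0.5250

P(not A) = 0.5250


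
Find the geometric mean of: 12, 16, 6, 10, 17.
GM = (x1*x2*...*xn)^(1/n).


Product = 12 × 16 × 6 × 10 × 17 = 195840
GM = 195840^(1/5) = 11.4388

GM = 11.4388


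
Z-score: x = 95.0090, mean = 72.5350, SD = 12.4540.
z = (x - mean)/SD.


z = (95.0090 - 72.5350)/12.4540
= 22.4740/12.4540
= 1.8046

z = 1.8046
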